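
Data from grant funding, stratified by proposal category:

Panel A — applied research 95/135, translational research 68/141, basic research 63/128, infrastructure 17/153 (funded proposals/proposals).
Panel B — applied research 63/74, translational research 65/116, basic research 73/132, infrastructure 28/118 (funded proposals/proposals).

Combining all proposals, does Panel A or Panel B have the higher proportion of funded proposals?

Applied research: Panel A 95/135 = 70.4%, Panel B 63/74 = 85.1% → Panel B
Translational research: Panel A 68/141 = 48.2%, Panel B 65/116 = 56.0% → Panel B
Basic research: Panel A 63/128 = 49.2%, Panel B 73/132 = 55.3% → Panel B
Infrastructure: Panel A 17/153 = 11.1%, Panel B 28/118 = 23.7% → Panel B
Overall: Panel A 243/557 = 43.6%, Panel B 229/440 = 52.0% → Panel B

Panel B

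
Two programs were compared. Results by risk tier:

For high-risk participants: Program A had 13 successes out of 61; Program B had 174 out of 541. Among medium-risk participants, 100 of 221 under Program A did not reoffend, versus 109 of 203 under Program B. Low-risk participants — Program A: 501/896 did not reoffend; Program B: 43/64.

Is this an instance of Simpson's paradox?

High-risk: Program A 13/61 = 21.3%, Program B 174/541 = 32.2% → Program B
Medium-risk: Program A 100/221 = 45.2%, Program B 109/203 = 53.7% → Program B
Low-risk: Program A 501/896 = 55.9%, Program B 43/64 = 67.2% → Program B
Overall: Program A 614/1178 = 52.1%, Program B 326/808 = 40.3% → Program A
Program B wins each risk group but Program A wins overall — the comparison reverses. Program B's participants skew toward high-risk, which has a lower base rate.

Yes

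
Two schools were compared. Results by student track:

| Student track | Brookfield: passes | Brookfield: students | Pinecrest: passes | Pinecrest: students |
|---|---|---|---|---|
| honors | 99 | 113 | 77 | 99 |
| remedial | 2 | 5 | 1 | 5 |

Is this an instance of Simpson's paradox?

Honors: Brookfield 99/113 = 87.6%, Pinecrest 77/99 = 77.8% → Brookfield
Remedial: Brookfield 2/5 = 40.0%, Pinecrest 1/5 = 20.0% → Brookfield
Overall: Brookfield 101/118 = 85.6%, Pinecrest 78/104 = 75.0% → Brookfield
Brookfield wins overall and in every student group — no reversal.

No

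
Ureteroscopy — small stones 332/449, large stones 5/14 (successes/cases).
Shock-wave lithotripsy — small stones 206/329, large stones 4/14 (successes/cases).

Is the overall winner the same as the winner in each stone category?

Small stones: ureteroscopy 332/449 = 73.9%, shock-wave lithotripsy 206/329 = 62.6% → ureteroscopy
Large stones: ureteroscopy 5/14 = 35.7%, shock-wave lithotripsy 4/14 = 28.6% → ureteroscopy
Overall: ureteroscopy 337/463 = 72.8%, shock-wave lithotripsy 210/343 = 61.2% → ureteroscopy
Ureteroscopy wins overall and in every stone group — no reversal.

Yes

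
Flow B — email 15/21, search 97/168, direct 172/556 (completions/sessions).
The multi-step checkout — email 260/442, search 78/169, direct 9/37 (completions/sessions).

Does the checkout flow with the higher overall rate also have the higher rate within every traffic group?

Email: Flow B 15/21 = 71.4%, the multi-step checkout 260/442 = 58.8% → Flow B
Search: Flow B 97/168 = 57.7%, the multi-step checkout 78/169 = 46.2% → Flow B
Direct: Flow B 172/556 = 30.9%, the multi-step checkout 9/37 = 24.3% → Flow B
Overall: Flow B 284/745 = 38.1%, the multi-step checkout 347/648 = 53.5% → the multi-step checkout
Flow B wins each traffic group but the multi-step checkout wins overall — the comparison reverses. Flow B's sessions skew toward direct, which has a lower base rate.

No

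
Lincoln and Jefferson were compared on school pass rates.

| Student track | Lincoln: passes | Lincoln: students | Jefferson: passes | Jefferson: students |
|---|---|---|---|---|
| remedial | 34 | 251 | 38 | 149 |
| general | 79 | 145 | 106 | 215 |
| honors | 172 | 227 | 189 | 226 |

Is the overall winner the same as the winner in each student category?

No

Remedial: Lincoln 34/251 = 13.5%, Jefferson 38/149 = 25.5% → Jefferson
General: Lincoln 79/145 = 54.5%, Jefferson 106/215 = 49.3% → Lincoln
Honors: Lincoln 172/227 = 75.8%, Jefferson 189/226 = 83.6% → Jefferson
Overall: Lincoln 285/623 = 45.7%, Jefferson 333/590 = 56.4% → Jefferson
Neither sweeps: Lincoln wins 1 of 3 groups, Jefferson wins 2. Jefferson wins overall but not every group — no Simpson reversal.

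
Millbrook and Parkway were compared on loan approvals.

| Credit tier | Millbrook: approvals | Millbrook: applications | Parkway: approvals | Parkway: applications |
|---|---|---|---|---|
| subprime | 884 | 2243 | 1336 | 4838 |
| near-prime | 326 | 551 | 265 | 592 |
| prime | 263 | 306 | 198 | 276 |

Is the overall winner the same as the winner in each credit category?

Yes

Subprime: Millbrook 884/2243 = 39.4%, Parkway 1336/4838 = 27.6% → Millbrook
Near-prime: Millbrook 326/551 = 59.2%, Parkway 265/592 = 44.8% → Millbrook
Prime: Millbrook 263/306 = 85.9%, Parkway 198/276 = 71.7% → Millbrook
Overall: Millbrook 1473/3100 = 47.5%, Parkway 1799/5706 = 31.5% → Millbrook
Millbrook wins overall and in every credit group — no reversal.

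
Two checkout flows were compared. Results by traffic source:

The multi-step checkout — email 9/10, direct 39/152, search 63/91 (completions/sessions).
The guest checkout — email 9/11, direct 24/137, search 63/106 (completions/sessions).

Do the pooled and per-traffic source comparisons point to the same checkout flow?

Yes

Email: the multi-step checkout 9/10 = 90.0%, the guest checkout 9/11 = 81.8% → the multi-step checkout
Direct: the multi-step checkout 39/152 = 25.7%, the guest checkout 24/137 = 17.5% → the multi-step checkout
Search: the multi-step checkout 63/91 = 69.2%, the guest checkout 63/106 = 59.4% → the multi-step checkout
Overall: the multi-step checkout 111/253 = 43.9%, the guest checkout 96/254 = 37.8% → the multi-step checkout
The multi-step checkout wins overall and in every traffic group — no reversal.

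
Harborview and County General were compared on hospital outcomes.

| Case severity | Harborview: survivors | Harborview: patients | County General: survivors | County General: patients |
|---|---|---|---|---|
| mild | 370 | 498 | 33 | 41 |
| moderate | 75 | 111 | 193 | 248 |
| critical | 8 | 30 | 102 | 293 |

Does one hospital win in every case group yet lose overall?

Yes

Mild: Harborview 370/498 = 74.3%, County General 33/41 = 80.5% → County General
Moderate: Harborview 75/111 = 67.6%, County General 193/248 = 77.8% → County General
Critical: Harborview 8/30 = 26.7%, County General 102/293 = 34.8% → County General
Overall: Harborview 453/639 = 70.9%, County General 328/582 = 56.4% → Harborview
County General wins each case group but Harborview wins overall — the comparison reverses. County General's patients skew toward critical, which has a lower base rate.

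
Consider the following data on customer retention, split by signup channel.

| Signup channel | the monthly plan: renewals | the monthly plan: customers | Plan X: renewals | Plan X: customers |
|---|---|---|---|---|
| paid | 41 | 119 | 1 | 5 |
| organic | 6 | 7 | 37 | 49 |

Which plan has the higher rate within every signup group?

Paid: the monthly plan 41/119 = 34.5%, Plan X 1/5 = 20.0% → the monthly plan
Organic: the monthly plan 6/7 = 85.7%, Plan X 37/49 = 75.5% → the monthly plan
The monthly plan has the higher rate in both groups.

the monthly plan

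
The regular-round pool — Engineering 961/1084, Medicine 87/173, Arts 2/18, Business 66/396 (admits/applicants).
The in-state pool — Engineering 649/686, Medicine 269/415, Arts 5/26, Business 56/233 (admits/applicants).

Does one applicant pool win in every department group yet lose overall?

No

Engineering: the regular-round pool 961/1084 = 88.7%, the in-state pool 649/686 = 94.6% → the in-state pool
Medicine: the regular-round pool 87/173 = 50.3%, the in-state pool 269/415 = 64.8% → the in-state pool
Arts: the regular-round pool 2/18 = 11.1%, the in-state pool 5/26 = 19.2% → the in-state pool
Business: the regular-round pool 66/396 = 16.7%, the in-state pool 56/233 = 24.0% → the in-state pool
Overall: the regular-round pool 1116/1671 = 66.8%, the in-state pool 979/1360 = 72.0% → the in-state pool
The in-state pool wins overall and in every department group — no reversal.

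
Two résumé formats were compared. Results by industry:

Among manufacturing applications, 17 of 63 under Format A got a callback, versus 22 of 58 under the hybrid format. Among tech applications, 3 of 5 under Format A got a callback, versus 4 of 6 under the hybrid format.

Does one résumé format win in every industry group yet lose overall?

Manufacturing: Format A 17/63 = 27.0%, the hybrid format 22/58 = 37.9% → the hybrid format
Tech: Format A 3/5 = 60.0%, the hybrid format 4/6 = 66.7% → the hybrid format
Overall: Format A 20/68 = 29.4%, the hybrid format 26/64 = 40.6% → the hybrid format
The hybrid format wins overall and in every industry group — no reversal.

No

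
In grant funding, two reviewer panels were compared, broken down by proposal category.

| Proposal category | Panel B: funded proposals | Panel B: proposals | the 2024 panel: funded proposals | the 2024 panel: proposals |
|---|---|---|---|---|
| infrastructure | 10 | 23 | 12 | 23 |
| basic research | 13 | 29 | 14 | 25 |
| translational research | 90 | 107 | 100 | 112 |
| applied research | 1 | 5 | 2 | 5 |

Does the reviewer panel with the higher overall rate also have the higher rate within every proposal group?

Infrastructure: Panel B 10/23 = 43.5%, the 2024 panel 12/23 = 52.2% → the 2024 panel
Basic research: Panel B 13/29 = 44.8%, the 2024 panel 14/25 = 56.0% → the 2024 panel
Translational research: Panel B 90/107 = 84.1%, the 2024 panel 100/112 = 89.3% → the 2024 panel
Applied research: Panel B 1/5 = 20.0%, the 2024 panel 2/5 = 40.0% → the 2024 panel
Overall: Panel B 114/164 = 69.5%, the 2024 panel 128/165 = 77.6% → the 2024 panel
The 2024 panel wins overall and in every proposal group — no reversal.

Yes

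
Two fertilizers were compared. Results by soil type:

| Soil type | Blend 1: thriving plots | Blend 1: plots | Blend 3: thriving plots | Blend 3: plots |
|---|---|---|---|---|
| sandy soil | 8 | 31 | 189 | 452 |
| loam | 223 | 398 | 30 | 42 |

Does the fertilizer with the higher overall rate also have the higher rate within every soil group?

Sandy soil: Blend 1 8/31 = 25.8%, Blend 3 189/452 = 41.8% → Blend 3
Loam: Blend 1 223/398 = 56.0%, Blend 3 30/42 = 71.4% → Blend 3
Overall: Blend 1 231/429 = 53.8%, Blend 3 219/494 = 44.3% → Blend 1
Blend 3 wins each soil group but Blend 1 wins overall — the comparison reverses. Blend 3's plots skew toward sandy soil, which has a lower base rate.

No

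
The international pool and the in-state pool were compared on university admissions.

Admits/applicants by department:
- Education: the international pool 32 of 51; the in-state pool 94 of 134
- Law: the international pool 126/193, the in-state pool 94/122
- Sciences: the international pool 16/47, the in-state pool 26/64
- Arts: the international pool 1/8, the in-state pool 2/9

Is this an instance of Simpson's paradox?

No

Education: the international pool 32/51 = 62.7%, the in-state pool 94/134 = 70.1% → the in-state pool
Law: the international pool 126/193 = 65.3%, the in-state pool 94/122 = 77.0% → the in-state pool
Sciences: the international pool 16/47 = 34.0%, the in-state pool 26/64 = 40.6% → the in-state pool
Arts: the international pool 1/8 = 12.5%, the in-state pool 2/9 = 22.2% → the in-state pool
Overall: the international pool 175/299 = 58.5%, the in-state pool 216/329 = 65.7% → the in-state pool
The in-state pool wins overall and in every department group — no reversal.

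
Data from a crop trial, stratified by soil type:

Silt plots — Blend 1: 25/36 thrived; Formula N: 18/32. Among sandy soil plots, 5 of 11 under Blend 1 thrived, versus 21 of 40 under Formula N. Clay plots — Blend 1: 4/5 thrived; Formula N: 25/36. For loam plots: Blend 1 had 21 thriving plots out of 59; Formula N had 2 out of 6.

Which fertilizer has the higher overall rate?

Formula N

Silt: Blend 1 25/36 = 69.4%, Formula N 18/32 = 56.2% → Blend 1
Sandy soil: Blend 1 5/11 = 45.5%, Formula N 21/40 = 52.5% → Formula N
Clay: Blend 1 4/5 = 80.0%, Formula N 25/36 = 69.4% → Blend 1
Loam: Blend 1 21/59 = 35.6%, Formula N 2/6 = 33.3% → Blend 1
Overall: Blend 1 55/111 = 49.5%, Formula N 66/114 = 57.9% → Formula N
(Neither sweeps every soil group, but Formula N has the higher pooled rate.)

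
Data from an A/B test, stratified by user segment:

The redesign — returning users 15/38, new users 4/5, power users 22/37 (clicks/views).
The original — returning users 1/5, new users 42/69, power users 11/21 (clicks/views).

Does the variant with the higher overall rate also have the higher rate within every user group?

No

Returning users: the redesign 15/38 = 39.5%, the original 1/5 = 20.0% → the redesign
New users: the redesign 4/5 = 80.0%, the original 42/69 = 60.9% → the redesign
Power users: the redesign 22/37 = 59.5%, the original 11/21 = 52.4% → the redesign
Overall: the redesign 41/80 = 51.2%, the original 54/95 = 56.8% → the original
The redesign wins each user group but the original wins overall — the comparison reverses. The redesign's views skew toward returning users, which has a lower base rate.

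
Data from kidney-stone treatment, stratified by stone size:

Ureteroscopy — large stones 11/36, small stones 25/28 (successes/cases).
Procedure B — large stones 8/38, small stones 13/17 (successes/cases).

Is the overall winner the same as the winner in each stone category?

Large stones: ureteroscopy 11/36 = 30.6%, Procedure B 8/38 = 21.1% → ureteroscopy
Small stones: ureteroscopy 25/28 = 89.3%, Procedure B 13/17 = 76.5% → ureteroscopy
Overall: ureteroscopy 36/64 = 56.2%, Procedure B 21/55 = 38.2% → ureteroscopy
Ureteroscopy wins overall and in every stone group — no reversal.

Yes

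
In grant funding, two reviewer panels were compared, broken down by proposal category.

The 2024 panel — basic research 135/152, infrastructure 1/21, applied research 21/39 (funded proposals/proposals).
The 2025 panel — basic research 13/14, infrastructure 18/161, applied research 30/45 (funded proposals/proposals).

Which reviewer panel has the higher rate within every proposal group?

the 2025 panel

Basic research: the 2024 panel 135/152 = 88.8%, the 2025 panel 13/14 = 92.9% → the 2025 panel
Infrastructure: the 2024 panel 1/21 = 4.8%, the 2025 panel 18/161 = 11.2% → the 2025 panel
Applied research: the 2024 panel 21/39 = 53.8%, the 2025 panel 30/45 = 66.7% → the 2025 panel
The 2025 panel has the higher rate in all 3 groups.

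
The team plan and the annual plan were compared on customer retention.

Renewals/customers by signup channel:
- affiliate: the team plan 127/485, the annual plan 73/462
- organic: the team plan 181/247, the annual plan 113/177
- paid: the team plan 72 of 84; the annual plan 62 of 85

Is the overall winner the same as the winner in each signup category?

Yes

Affiliate: the team plan 127/485 = 26.2%, the annual plan 73/462 = 15.8% → the team plan
Organic: the team plan 181/247 = 73.3%, the annual plan 113/177 = 63.8% → the team plan
Paid: the team plan 72/84 = 85.7%, the annual plan 62/85 = 72.9% → the team plan
Overall: the team plan 380/816 = 46.6%, the annual plan 248/724 = 34.3% → the team plan
The team plan wins overall and in every signup group — no reversal.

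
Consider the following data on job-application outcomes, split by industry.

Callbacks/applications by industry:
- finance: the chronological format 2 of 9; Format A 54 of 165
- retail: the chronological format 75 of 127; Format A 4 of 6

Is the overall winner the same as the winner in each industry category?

No

Finance: the chronological format 2/9 = 22.2%, Format A 54/165 = 32.7% → Format A
Retail: the chronological format 75/127 = 59.1%, Format A 4/6 = 66.7% → Format A
Overall: the chronological format 77/136 = 56.6%, Format A 58/171 = 33.9% → the chronological format
Format A wins each industry group but the chronological format wins overall — the comparison reverses. Format A's applications skew toward finance, which has a lower base rate.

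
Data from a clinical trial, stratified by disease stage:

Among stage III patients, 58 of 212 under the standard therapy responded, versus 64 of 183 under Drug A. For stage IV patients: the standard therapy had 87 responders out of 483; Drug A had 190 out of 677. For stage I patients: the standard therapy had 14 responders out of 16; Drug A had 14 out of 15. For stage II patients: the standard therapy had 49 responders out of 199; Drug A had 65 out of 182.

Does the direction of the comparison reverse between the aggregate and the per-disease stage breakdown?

No

Stage III: the standard therapy 58/212 = 27.4%, Drug A 64/183 = 35.0% → Drug A
Stage IV: the standard therapy 87/483 = 18.0%, Drug A 190/677 = 28.1% → Drug A
Stage I: the standard therapy 14/16 = 87.5%, Drug A 14/15 = 93.3% → Drug A
Stage II: the standard therapy 49/199 = 24.6%, Drug A 65/182 = 35.7% → Drug A
Overall: the standard therapy 208/910 = 22.9%, Drug A 333/1057 = 31.5% → Drug A
Drug A wins overall and in every disease group — no reversal.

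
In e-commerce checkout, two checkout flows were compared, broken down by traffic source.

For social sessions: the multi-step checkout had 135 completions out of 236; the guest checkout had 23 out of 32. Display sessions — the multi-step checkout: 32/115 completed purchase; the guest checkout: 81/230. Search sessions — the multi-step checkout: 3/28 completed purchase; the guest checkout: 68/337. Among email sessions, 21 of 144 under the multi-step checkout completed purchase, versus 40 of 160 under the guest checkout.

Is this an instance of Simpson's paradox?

Yes

Social: the multi-step checkout 135/236 = 57.2%, the guest checkout 23/32 = 71.9% → the guest checkout
Display: the multi-step checkout 32/115 = 27.8%, the guest checkout 81/230 = 35.2% → the guest checkout
Search: the multi-step checkout 3/28 = 10.7%, the guest checkout 68/337 = 20.2% → the guest checkout
Email: the multi-step checkout 21/144 = 14.6%, the guest checkout 40/160 = 25.0% → the guest checkout
Overall: the multi-step checkout 191/523 = 36.5%, the guest checkout 212/759 = 27.9% → the multi-step checkout
The guest checkout wins each traffic group but the multi-step checkout wins overall — the comparison reverses. The guest checkout's sessions skew toward search, which has a lower base rate.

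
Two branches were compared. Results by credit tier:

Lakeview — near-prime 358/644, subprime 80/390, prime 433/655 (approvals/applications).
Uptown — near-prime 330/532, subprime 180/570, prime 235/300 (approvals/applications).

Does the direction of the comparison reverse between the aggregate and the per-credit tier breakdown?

No

Near-prime: Lakeview 358/644 = 55.6%, Uptown 330/532 = 62.0% → Uptown
Subprime: Lakeview 80/390 = 20.5%, Uptown 180/570 = 31.6% → Uptown
Prime: Lakeview 433/655 = 66.1%, Uptown 235/300 = 78.3% → Uptown
Overall: Lakeview 871/1689 = 51.6%, Uptown 745/1402 = 53.1% → Uptown
Uptown wins overall and in every credit group — no reversal.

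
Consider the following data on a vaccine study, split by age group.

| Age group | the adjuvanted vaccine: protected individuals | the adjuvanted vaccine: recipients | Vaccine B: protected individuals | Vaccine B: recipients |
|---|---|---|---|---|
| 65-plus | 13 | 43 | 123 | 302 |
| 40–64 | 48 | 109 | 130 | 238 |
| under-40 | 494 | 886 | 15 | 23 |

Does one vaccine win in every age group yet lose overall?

65-plus: the adjuvanted vaccine 13/43 = 30.2%, Vaccine B 123/302 = 40.7% → Vaccine B
40–64: the adjuvanted vaccine 48/109 = 44.0%, Vaccine B 130/238 = 54.6% → Vaccine B
Under-40: the adjuvanted vaccine 494/886 = 55.8%, Vaccine B 15/23 = 65.2% → Vaccine B
Overall: the adjuvanted vaccine 555/1038 = 53.5%, Vaccine B 268/563 = 47.6% → the adjuvanted vaccine
Vaccine B wins each age group but the adjuvanted vaccine wins overall — the comparison reverses. Vaccine B's recipients skew toward 65-plus, which has a lower base rate.

Yes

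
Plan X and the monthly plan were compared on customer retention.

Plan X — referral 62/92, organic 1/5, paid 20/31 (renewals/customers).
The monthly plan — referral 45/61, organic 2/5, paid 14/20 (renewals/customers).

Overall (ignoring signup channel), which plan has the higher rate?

the monthly plan

Referral: Plan X 62/92 = 67.4%, the monthly plan 45/61 = 73.8% → the monthly plan
Organic: Plan X 1/5 = 20.0%, the monthly plan 2/5 = 40.0% → the monthly plan
Paid: Plan X 20/31 = 64.5%, the monthly plan 14/20 = 70.0% → the monthly plan
Overall: Plan X 83/128 = 64.8%, the monthly plan 61/86 = 70.9% → the monthly plan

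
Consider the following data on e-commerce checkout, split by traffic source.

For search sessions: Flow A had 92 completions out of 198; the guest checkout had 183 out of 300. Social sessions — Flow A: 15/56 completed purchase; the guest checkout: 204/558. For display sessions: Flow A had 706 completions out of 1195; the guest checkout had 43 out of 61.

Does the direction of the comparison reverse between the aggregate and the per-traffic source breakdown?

Search: Flow A 92/198 = 46.5%, the guest checkout 183/300 = 61.0% → the guest checkout
Social: Flow A 15/56 = 26.8%, the guest checkout 204/558 = 36.6% → the guest checkout
Display: Flow A 706/1195 = 59.1%, the guest checkout 43/61 = 70.5% → the guest checkout
Overall: Flow A 813/1449 = 56.1%, the guest checkout 430/919 = 46.8% → Flow A
The guest checkout wins each traffic group but Flow A wins overall — the comparison reverses. The guest checkout's sessions skew toward social, which has a lower base rate.

Yes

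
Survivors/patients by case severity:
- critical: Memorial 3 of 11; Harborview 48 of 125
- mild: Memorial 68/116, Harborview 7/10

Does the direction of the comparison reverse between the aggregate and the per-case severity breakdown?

Yes

Critical: Memorial 3/11 = 27.3%, Harborview 48/125 = 38.4% → Harborview
Mild: Memorial 68/116 = 58.6%, Harborview 7/10 = 70.0% → Harborview
Overall: Memorial 71/127 = 55.9%, Harborview 55/135 = 40.7% → Memorial
Harborview wins each case group but Memorial wins overall — the comparison reverses. Harborview's patients skew toward critical, which has a lower base rate.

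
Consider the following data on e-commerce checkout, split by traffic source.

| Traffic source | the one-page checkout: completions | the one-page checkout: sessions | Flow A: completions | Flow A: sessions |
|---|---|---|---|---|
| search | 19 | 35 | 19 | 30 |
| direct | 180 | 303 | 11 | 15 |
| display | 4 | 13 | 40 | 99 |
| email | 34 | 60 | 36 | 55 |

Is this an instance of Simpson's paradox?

Yes

Search: the one-page checkout 19/35 = 54.3%, Flow A 19/30 = 63.3% → Flow A
Direct: the one-page checkout 180/303 = 59.4%, Flow A 11/15 = 73.3% → Flow A
Display: the one-page checkout 4/13 = 30.8%, Flow A 40/99 = 40.4% → Flow A
Email: the one-page checkout 34/60 = 56.7%, Flow A 36/55 = 65.5% → Flow A
Overall: the one-page checkout 237/411 = 57.7%, Flow A 106/199 = 53.3% → the one-page checkout
Flow A wins each traffic group but the one-page checkout wins overall — the comparison reverses. Flow A's sessions skew toward display, which has a lower base rate.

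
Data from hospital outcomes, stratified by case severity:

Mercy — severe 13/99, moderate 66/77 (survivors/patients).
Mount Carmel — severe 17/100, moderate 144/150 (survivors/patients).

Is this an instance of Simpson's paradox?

No

Severe: Mercy 13/99 = 13.1%, Mount Carmel 17/100 = 17.0% → Mount Carmel
Moderate: Mercy 66/77 = 85.7%, Mount Carmel 144/150 = 96.0% → Mount Carmel
Overall: Mercy 79/176 = 44.9%, Mount Carmel 161/250 = 64.4% → Mount Carmel
Mount Carmel wins overall and in every case group — no reversal.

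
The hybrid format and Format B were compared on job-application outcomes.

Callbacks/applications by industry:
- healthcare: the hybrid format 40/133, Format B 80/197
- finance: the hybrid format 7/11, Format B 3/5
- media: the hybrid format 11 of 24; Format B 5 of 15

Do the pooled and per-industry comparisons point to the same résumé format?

No

Healthcare: the hybrid format 40/133 = 30.1%, Format B 80/197 = 40.6% → Format B
Finance: the hybrid format 7/11 = 63.6%, Format B 3/5 = 60.0% → the hybrid format
Media: the hybrid format 11/24 = 45.8%, Format B 5/15 = 33.3% → the hybrid format
Overall: the hybrid format 58/168 = 34.5%, Format B 88/217 = 40.6% → Format B
Neither sweeps: the hybrid format wins 2 of 3 groups, Format B wins 1. Format B wins overall but not every group — no Simpson reversal.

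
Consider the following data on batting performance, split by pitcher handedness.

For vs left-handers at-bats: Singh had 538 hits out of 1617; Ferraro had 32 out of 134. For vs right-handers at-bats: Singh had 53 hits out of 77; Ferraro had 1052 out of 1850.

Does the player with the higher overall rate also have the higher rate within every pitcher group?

No

Vs left-handers: Singh 538/1617 = 33.3%, Ferraro 32/134 = 23.9% → Singh
Vs right-handers: Singh 53/77 = 68.8%, Ferraro 1052/1850 = 56.9% → Singh
Overall: Singh 591/1694 = 34.9%, Ferraro 1084/1984 = 54.6% → Ferraro
Singh wins each pitcher group but Ferraro wins overall — the comparison reverses. Singh's at-bats skew toward vs left-handers, which has a lower base rate.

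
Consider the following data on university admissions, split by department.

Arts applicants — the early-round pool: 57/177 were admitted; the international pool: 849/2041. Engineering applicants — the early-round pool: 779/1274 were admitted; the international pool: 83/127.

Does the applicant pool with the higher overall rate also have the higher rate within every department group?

Arts: the early-round pool 57/177 = 32.2%, the international pool 849/2041 = 41.6% → the international pool
Engineering: the early-round pool 779/1274 = 61.1%, the international pool 83/127 = 65.4% → the international pool
Overall: the early-round pool 836/1451 = 57.6%, the international pool 932/2168 = 43.0% → the early-round pool
The international pool wins each department group but the early-round pool wins overall — the comparison reverses. The international pool's applicants skew toward Arts, which has a lower base rate.

No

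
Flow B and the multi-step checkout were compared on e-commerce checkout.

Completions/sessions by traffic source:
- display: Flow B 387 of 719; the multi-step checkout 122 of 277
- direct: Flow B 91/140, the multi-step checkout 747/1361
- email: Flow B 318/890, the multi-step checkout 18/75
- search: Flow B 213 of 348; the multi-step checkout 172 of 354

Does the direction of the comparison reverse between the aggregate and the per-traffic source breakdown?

Yes

Display: Flow B 387/719 = 53.8%, the multi-step checkout 122/277 = 44.0% → Flow B
Direct: Flow B 91/140 = 65.0%, the multi-step checkout 747/1361 = 54.9% → Flow B
Email: Flow B 318/890 = 35.7%, the multi-step checkout 18/75 = 24.0% → Flow B
Search: Flow B 213/348 = 61.2%, the multi-step checkout 172/354 = 48.6% → Flow B
Overall: Flow B 1009/2097 = 48.1%, the multi-step checkout 1059/2067 = 51.2% → the multi-step checkout
Flow B wins each traffic group but the multi-step checkout wins overall — the comparison reverses. Flow B's sessions skew toward email, which has a lower base rate.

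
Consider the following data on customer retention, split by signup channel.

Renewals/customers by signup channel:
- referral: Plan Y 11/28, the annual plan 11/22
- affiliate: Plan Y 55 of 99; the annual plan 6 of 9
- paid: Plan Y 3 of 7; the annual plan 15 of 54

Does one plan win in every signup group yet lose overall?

Referral: Plan Y 11/28 = 39.3%, the annual plan 11/22 = 50.0% → the annual plan
Affiliate: Plan Y 55/99 = 55.6%, the annual plan 6/9 = 66.7% → the annual plan
Paid: Plan Y 3/7 = 42.9%, the annual plan 15/54 = 27.8% → Plan Y
Overall: Plan Y 69/134 = 51.5%, the annual plan 32/85 = 37.6% → Plan Y
Neither sweeps: Plan Y wins 1 of 3 groups, the annual plan wins 2. Plan Y wins overall but not every group — no Simpson reversal.

No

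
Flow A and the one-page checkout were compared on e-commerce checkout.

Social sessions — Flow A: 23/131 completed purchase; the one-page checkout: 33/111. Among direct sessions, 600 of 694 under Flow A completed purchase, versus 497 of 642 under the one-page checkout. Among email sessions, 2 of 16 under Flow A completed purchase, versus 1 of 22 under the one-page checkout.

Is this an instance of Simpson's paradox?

No

Social: Flow A 23/131 = 17.6%, the one-page checkout 33/111 = 29.7% → the one-page checkout
Direct: Flow A 600/694 = 86.5%, the one-page checkout 497/642 = 77.4% → Flow A
Email: Flow A 2/16 = 12.5%, the one-page checkout 1/22 = 4.5% → Flow A
Overall: Flow A 625/841 = 74.3%, the one-page checkout 531/775 = 68.5% → Flow A
Neither sweeps: Flow A wins 2 of 3 groups, the one-page checkout wins 1. Flow A wins overall but not every group — no Simpson reversal.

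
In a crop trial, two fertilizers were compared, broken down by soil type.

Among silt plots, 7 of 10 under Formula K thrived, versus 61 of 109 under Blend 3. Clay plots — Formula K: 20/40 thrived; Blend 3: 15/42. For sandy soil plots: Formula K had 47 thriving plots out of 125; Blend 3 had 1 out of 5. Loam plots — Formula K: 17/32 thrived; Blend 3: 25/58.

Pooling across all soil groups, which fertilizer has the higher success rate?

Blend 3

Silt: Formula K 7/10 = 70.0%, Blend 3 61/109 = 56.0% → Formula K
Clay: Formula K 20/40 = 50.0%, Blend 3 15/42 = 35.7% → Formula K
Sandy soil: Formula K 47/125 = 37.6%, Blend 3 1/5 = 20.0% → Formula K
Loam: Formula K 17/32 = 53.1%, Blend 3 25/58 = 43.1% → Formula K
Overall: Formula K 91/207 = 44.0%, Blend 3 102/214 = 47.7% → Blend 3
(Formula K wins every soil group but Blend 3 wins overall — Formula K's plots skew toward the low-rate sandy soil group.)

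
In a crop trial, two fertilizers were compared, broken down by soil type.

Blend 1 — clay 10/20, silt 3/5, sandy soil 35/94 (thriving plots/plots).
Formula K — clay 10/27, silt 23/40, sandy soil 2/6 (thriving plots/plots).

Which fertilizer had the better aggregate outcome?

Formula K

Clay: Blend 1 10/20 = 50.0%, Formula K 10/27 = 37.0% → Blend 1
Silt: Blend 1 3/5 = 60.0%, Formula K 23/40 = 57.5% → Blend 1
Sandy soil: Blend 1 35/94 = 37.2%, Formula K 2/6 = 33.3% → Blend 1
Overall: Blend 1 48/119 = 40.3%, Formula K 35/73 = 47.9% → Formula K
(Blend 1 wins every soil group but Formula K wins overall — Blend 1's plots skew toward the low-rate sandy soil group.)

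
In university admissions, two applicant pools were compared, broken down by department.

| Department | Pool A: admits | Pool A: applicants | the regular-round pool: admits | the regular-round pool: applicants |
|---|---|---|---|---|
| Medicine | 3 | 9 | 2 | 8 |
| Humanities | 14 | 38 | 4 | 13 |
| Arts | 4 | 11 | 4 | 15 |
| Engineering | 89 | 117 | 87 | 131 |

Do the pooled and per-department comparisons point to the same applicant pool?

Medicine: Pool A 3/9 = 33.3%, the regular-round pool 2/8 = 25.0% → Pool A
Humanities: Pool A 14/38 = 36.8%, the regular-round pool 4/13 = 30.8% → Pool A
Arts: Pool A 4/11 = 36.4%, the regular-round pool 4/15 = 26.7% → Pool A
Engineering: Pool A 89/117 = 76.1%, the regular-round pool 87/131 = 66.4% → Pool A
Overall: Pool A 110/175 = 62.9%, the regular-round pool 97/167 = 58.1% → Pool A
Pool A wins overall and in every department group — no reversal.

Yes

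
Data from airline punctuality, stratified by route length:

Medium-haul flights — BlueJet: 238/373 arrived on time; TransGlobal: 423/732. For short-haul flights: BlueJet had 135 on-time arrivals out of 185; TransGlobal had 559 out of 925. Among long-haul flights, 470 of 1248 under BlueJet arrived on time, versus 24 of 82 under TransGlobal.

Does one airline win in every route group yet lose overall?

Medium-haul: BlueJet 238/373 = 63.8%, TransGlobal 423/732 = 57.8% → BlueJet
Short-haul: BlueJet 135/185 = 73.0%, TransGlobal 559/925 = 60.4% → BlueJet
Long-haul: BlueJet 470/1248 = 37.7%, TransGlobal 24/82 = 29.3% → BlueJet
Overall: BlueJet 843/1806 = 46.7%, TransGlobal 1006/1739 = 57.8% → TransGlobal
BlueJet wins each route group but TransGlobal wins overall — the comparison reverses. BlueJet's flights skew toward long-haul, which has a lower base rate.

Yes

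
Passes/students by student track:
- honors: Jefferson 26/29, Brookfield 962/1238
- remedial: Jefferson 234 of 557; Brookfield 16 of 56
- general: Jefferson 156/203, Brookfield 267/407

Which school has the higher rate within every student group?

Honors: Jefferson 26/29 = 89.7%, Brookfield 962/1238 = 77.7% → Jefferson
Remedial: Jefferson 234/557 = 42.0%, Brookfield 16/56 = 28.6% → Jefferson
General: Jefferson 156/203 = 76.8%, Brookfield 267/407 = 65.6% → Jefferson
Jefferson has the higher rate in all 3 groups.

Jefferson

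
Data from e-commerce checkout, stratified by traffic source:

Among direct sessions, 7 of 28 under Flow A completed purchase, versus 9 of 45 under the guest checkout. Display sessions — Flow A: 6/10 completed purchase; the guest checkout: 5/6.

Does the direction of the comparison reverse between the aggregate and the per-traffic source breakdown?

No

Direct: Flow A 7/28 = 25.0%, the guest checkout 9/45 = 20.0% → Flow A
Display: Flow A 6/10 = 60.0%, the guest checkout 5/6 = 83.3% → the guest checkout
Overall: Flow A 13/38 = 34.2%, the guest checkout 14/51 = 27.5% → Flow A
Neither sweeps: Flow A wins 1 of 2 groups, the guest checkout wins 1. Flow A wins overall but not every group — no Simpson reversal.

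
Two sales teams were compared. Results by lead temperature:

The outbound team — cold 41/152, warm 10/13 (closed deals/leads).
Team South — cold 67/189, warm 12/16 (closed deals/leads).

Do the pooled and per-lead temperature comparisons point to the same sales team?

No

Cold: the outbound team 41/152 = 27.0%, Team South 67/189 = 35.4% → Team South
Warm: the outbound team 10/13 = 76.9%, Team South 12/16 = 75.0% → the outbound team
Overall: the outbound team 51/165 = 30.9%, Team South 79/205 = 38.5% → Team South
Neither sweeps: the outbound team wins 1 of 2 groups, Team South wins 1. Team South wins overall but not every group — no Simpson reversal.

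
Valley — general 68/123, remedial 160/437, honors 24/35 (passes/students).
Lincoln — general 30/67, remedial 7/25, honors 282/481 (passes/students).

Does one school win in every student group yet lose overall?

Yes

General: Valley 68/123 = 55.3%, Lincoln 30/67 = 44.8% → Valley
Remedial: Valley 160/437 = 36.6%, Lincoln 7/25 = 28.0% → Valley
Honors: Valley 24/35 = 68.6%, Lincoln 282/481 = 58.6% → Valley
Overall: Valley 252/595 = 42.4%, Lincoln 319/573 = 55.7% → Lincoln
Valley wins each student group but Lincoln wins overall — the comparison reverses. Valley's students skew toward remedial, which has a lower base rate.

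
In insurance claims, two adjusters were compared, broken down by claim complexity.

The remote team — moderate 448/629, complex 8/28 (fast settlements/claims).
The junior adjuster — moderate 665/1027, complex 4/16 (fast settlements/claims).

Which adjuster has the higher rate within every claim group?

the remote team

Moderate: the remote team 448/629 = 71.2%, the junior adjuster 665/1027 = 64.8% → the remote team
Complex: the remote team 8/28 = 28.6%, the junior adjuster 4/16 = 25.0% → the remote team
The remote team has the higher rate in both groups.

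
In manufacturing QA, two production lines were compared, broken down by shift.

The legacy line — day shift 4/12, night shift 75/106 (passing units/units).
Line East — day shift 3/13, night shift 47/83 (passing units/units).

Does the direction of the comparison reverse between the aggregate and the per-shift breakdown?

Day shift: the legacy line 4/12 = 33.3%, Line East 3/13 = 23.1% → the legacy line
Night shift: the legacy line 75/106 = 70.8%, Line East 47/83 = 56.6% → the legacy line
Overall: the legacy line 79/118 = 66.9%, Line East 50/96 = 52.1% → the legacy line
The legacy line wins overall and in every shift group — no reversal.

No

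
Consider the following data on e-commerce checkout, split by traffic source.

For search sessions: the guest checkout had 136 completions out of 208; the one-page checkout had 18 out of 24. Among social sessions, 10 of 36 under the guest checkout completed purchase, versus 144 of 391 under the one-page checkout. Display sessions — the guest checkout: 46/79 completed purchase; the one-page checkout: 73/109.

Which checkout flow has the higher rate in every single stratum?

Search: the guest checkout 136/208 = 65.4%, the one-page checkout 18/24 = 75.0% → the one-page checkout
Social: the guest checkout 10/36 = 27.8%, the one-page checkout 144/391 = 36.8% → the one-page checkout
Display: the guest checkout 46/79 = 58.2%, the one-page checkout 73/109 = 67.0% → the one-page checkout
The one-page checkout has the higher rate in all 3 groups.

the one-page checkout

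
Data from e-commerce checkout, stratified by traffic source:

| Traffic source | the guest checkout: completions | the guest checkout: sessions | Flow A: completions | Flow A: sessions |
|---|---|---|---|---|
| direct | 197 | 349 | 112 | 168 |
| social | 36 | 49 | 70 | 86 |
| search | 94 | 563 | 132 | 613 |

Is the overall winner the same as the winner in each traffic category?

Yes

Direct: the guest checkout 197/349 = 56.4%, Flow A 112/168 = 66.7% → Flow A
Social: the guest checkout 36/49 = 73.5%, Flow A 70/86 = 81.4% → Flow A
Search: the guest checkout 94/563 = 16.7%, Flow A 132/613 = 21.5% → Flow A
Overall: the guest checkout 327/961 = 34.0%, Flow A 314/867 = 36.2% → Flow A
Flow A wins overall and in every traffic group — no reversal.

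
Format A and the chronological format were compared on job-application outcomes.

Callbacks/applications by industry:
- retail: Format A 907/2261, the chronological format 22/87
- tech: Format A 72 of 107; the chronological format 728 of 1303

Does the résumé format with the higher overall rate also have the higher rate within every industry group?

Retail: Format A 907/2261 = 40.1%, the chronological format 22/87 = 25.3% → Format A
Tech: Format A 72/107 = 67.3%, the chronological format 728/1303 = 55.9% → Format A
Overall: Format A 979/2368 = 41.3%, the chronological format 750/1390 = 54.0% → the chronological format
Format A wins each industry group but the chronological format wins overall — the comparison reverses. Format A's applications skew toward retail, which has a lower base rate.

No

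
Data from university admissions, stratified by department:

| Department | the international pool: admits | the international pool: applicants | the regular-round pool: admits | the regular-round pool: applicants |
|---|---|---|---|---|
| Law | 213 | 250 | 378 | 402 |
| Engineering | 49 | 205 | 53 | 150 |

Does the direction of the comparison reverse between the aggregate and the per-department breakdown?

Law: the international pool 213/250 = 85.2%, the regular-round pool 378/402 = 94.0% → the regular-round pool
Engineering: the international pool 49/205 = 23.9%, the regular-round pool 53/150 = 35.3% → the regular-round pool
Overall: the international pool 262/455 = 57.6%, the regular-round pool 431/552 = 78.1% → the regular-round pool
The regular-round pool wins overall and in every department group — no reversal.

No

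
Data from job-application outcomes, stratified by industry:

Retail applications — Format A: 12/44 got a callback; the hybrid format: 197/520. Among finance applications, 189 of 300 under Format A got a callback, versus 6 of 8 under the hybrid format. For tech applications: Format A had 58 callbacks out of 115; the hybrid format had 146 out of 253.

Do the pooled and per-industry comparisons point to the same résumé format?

Retail: Format A 12/44 = 27.3%, the hybrid format 197/520 = 37.9% → the hybrid format
Finance: Format A 189/300 = 63.0%, the hybrid format 6/8 = 75.0% → the hybrid format
Tech: Format A 58/115 = 50.4%, the hybrid format 146/253 = 57.7% → the hybrid format
Overall: Format A 259/459 = 56.4%, the hybrid format 349/781 = 44.7% → Format A
The hybrid format wins each industry group but Format A wins overall — the comparison reverses. The hybrid format's applications skew toward retail, which has a lower base rate.

No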